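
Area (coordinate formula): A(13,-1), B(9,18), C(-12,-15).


13*(18+ 15) = 429
9*(-15+ 1) = -126
-12*(-1-18) = 228
sum = 531
Area = |531|/2 = 265.5000

265.5000 sq units


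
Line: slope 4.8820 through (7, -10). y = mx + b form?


y + 10 = 4.8820(x - 7)
y = 4.8820x - 10 - 4.8820*7
y = 4.8820x - 44.1740

y = 4.8820x - 44.1740


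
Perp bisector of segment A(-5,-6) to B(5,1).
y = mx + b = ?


Midpoint = (0, -2.5)
Slope of AB = dy/dx = 7/10 = 0.7000
Perp slope = -dx/dy = -10/7 = -1.4286
b = My - (perp slope)*Mx = -2.5 + (10*0)/7 = -2.5 + 0 = -2.5000

y = -1.4286x - 2.5000


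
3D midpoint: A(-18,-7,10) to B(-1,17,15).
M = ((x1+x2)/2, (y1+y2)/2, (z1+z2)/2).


Mx = (-18- 1)/2 = -9.5000
My = (-7+17)/2 = 5.0000
Mz = (10+15)/2 = 12.5000

M = (-9.5000, 5.0000, 12.5000)


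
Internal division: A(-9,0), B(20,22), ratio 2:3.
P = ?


Px = (2*20 + 3*(-9))/5 = 13/5 = 2.6000
Py = (2*22 + 3*0)/5 = 44/5 = 8.8000

P = (2.6000, 8.8000)


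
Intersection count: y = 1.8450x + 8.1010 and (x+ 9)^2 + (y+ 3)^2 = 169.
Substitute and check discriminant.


Substitute y = 1.8450x + 8.1010: (x+ 9)^2 + (1.8450x+8.1010+ 3)^2 = 169
Expand to Ax^2 + Bx + C = 0, where b-k = 11.101
A = 1+m^2 = 4.404025
B = 2(m(b-k) - h) = 2(1.8450*11.101 + 9) = 58.96269
C = h^2 + (b-k)^2 - r^2 = 81 + 123.232201 - 169 = 35.232201
disc = B^2-4AC = 3476.5988 - 620.6540 = 2855.9448
disc > 0

2 intersection points


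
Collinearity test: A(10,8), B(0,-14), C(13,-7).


10*(-14+ 7) + 0*(-7-8) + 13*(8+ 14)
= -70 + 0 + 286 = 216

No, not collinear (determinant = 216)


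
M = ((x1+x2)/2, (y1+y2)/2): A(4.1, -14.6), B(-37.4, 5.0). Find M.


Mx = (4.1 - 37.4)/2 = -33.3/2 = -16.6500
My = (-14.6 + 5.0)/2 = -9.6/2 = -4.8000

(-16.6500, -4.8000)


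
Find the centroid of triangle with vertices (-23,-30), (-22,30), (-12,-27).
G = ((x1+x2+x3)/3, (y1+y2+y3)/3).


Gx = (-23- 22- 12)/3 = -57/3 = -19.0000
Gy = (-30+30- 27)/3 = -27/3 = -9.0000

G = (-19.0000, -9.0000)


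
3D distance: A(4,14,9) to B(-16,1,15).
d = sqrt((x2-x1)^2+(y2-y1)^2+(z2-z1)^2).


dx=-20, dy=-13, dz=6
d = sqrt(400+169+36) = sqrt(605) = 24.5967

24.5967


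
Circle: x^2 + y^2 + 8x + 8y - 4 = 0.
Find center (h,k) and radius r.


h = -D/2 = -8/2 = -4
k = -E/2 = -8/2 = -4
r^2 = h^2 + k^2 - F = 16 + 16 + 4 = 36
r = 6

Center (-4, -4), radius = 6


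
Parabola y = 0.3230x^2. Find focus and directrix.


a = 0.3230
1/(4a) = 0.7740
Focus = (0, 0.7740)
Directrix: y = -0.7740

Focus = (0, 0.7740), Directrix: y = -0.7740


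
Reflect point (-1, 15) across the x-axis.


Reflection rule for x-axis: (x, -y)
(-1, 15) -> (-1, -15)

(-1, -15)


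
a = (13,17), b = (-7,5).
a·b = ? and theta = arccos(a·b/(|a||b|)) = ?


a·b = 13*(-7) + 17*5 = -91 + 85 = -6
|a| = sqrt(169+289) = 21.4009
|b| = sqrt(49+25) = 8.6023
cos(theta) = -6/(sqrt(458)*sqrt(74)) = -6/sqrt(33892) = -0.032591
theta = arccos(-6/sqrt(33892)) = 91.8677 degrees

a·b = -6, theta = 91.8677 deg


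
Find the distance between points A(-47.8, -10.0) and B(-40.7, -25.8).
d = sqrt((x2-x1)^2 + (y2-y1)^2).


dx = -40.7 + 47.8 = 7.1
dy = -25.8 + 10.0 = -15.8
d = sqrt(50.41 + 249.64) = sqrt(300.05) = 17.3220

17.3220


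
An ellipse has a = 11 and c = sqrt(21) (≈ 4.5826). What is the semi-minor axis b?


b^2 = 11^2 - (sqrt(21))^2 = 121 - 21 = 100
b = sqrt(100) = 10

b = 10


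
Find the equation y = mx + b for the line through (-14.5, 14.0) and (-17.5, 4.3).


m = (-9.7)/(-3.0) = 3.2333
b = y1 - m*x1 = 14.0 - (-9.7*(-14.5))/(-3.0) = 14.0 + 46.8833 = 60.8833

y = 3.2333x + 60.8833


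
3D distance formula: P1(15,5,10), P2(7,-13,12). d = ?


dx=-8, dy=-18, dz=2
d = sqrt(64+324+4) = sqrt(392) = 19.7990

19.7990


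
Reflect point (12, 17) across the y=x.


Reflection rule for y=x: (y, x)
(12, 17) -> (17, 12)

(17, 12)


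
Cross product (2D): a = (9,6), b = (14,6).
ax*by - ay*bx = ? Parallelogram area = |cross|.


cross = 9*6 - 6*14 = 54 - 84 = -30
Parallelogram area = |-30| = 30

cross = -30, parallelogram area = 30


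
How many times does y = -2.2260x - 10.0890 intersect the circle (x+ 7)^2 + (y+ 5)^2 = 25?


Substitute y = -2.2260x - 10.0890: (x+ 7)^2 + (-2.2260x- 10.0890+ 5)^2 = 25
Expand to Ax^2 + Bx + C = 0, where b-k = -5.089
A = 1+m^2 = 5.955076
B = 2(m(b-k) - h) = 2(-2.2260*(-5.089) + 7) = 36.656228
C = h^2 + (b-k)^2 - r^2 = 49 + 25.897921 - 25 = 49.897921
disc = B^2-4AC = 1343.6791 - 1188.5836 = 155.0955
disc > 0

2 intersection points


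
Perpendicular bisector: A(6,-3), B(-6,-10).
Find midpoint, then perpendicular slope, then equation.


Midpoint = (0, -6.5)
Slope of AB = dy/dx = -7/(-12) = 0.5833
Perp slope = -dx/dy = -12/7 = -1.7143
b = My - (perp slope)*Mx = -6.5 + (-12*0)/(-7) = -6.5 + 0 = -6.5000

y = -1.7143x - 6.5000


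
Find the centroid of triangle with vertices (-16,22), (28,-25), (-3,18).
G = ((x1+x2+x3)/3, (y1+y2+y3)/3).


Gx = (-16+28- 3)/3 = 9/3 = 3.0000
Gy = (22- 25+18)/3 = 15/3 = 5.0000

G = (3.0000, 5.0000)


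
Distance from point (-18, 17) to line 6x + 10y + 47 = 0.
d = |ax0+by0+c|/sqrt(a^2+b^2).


|6*(-18) + 10*17 + 47| = |109| = 109
sqrt(36 + 100) = sqrt(136) = 11.6619
d = 109/sqrt(136) = 9.3467

9.3467


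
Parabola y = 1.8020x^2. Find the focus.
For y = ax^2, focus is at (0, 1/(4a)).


a = 1.8020
4a = 7.2080
focus = (0, 1/7.2080) = (0, 0.1387)

Focus = (0, 0.1387)


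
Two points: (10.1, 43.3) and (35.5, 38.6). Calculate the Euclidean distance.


dx = 35.5 - 10.1 = 25.4
dy = 38.6 - 43.3 = -4.7
d = sqrt(645.16 + 22.09) = sqrt(667.25) = 25.8312

25.8312


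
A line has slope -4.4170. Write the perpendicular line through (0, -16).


Perpendicular slope = -1/m1 = -1/(-4.4170) = 0.2264
b2 = y0 - m2*x0 = -16 + 0/(-4.4170) = -16 + 0 = -16.0000

y = 0.2264x - 16.0000


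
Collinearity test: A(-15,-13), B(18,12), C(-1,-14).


-15*(12+ 14) + 18*(-14+ 13) - 1*(-13-12)
= -390 - 18 + 25 = -383

No, not collinear (determinant = -383)


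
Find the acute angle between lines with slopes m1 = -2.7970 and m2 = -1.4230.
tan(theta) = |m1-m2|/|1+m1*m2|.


m1-m2 = -1.374
1+m1*m2 = 4.980131
tan(theta) = |-1.374/4.980131| = 0.275896
theta = arctan(|-1.374/4.980131|) = 15.4240 degrees (acute angle)

15.4240 degrees


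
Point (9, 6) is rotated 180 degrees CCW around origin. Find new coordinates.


cos(180) = -1, sin(180) = 0
x' = 9*(-1) - 6*0 = -9
y' = 9*0 + 6*(-1) = -6

(-9, -6)


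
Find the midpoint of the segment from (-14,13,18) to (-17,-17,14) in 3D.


Mx = (-14- 17)/2 = -15.5000
My = (13- 17)/2 = -2.0000
Mz = (18+14)/2 = 16.0000

M = (-15.5000, -2.0000, 16.0000)


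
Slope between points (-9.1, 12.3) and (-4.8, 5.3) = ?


dy = 5.3 - 12.3 = -7
dx = -4.8 + 9.1 = 4.3
m = -7/4.3 = -1.6279

m = -1.6279


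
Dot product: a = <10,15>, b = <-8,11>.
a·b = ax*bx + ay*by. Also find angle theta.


a·b = 10*(-8) + 15*11 = -80 + 165 = 85
|a| = sqrt(100+225) = 18.0278
|b| = sqrt(64+121) = 13.6015
cos(theta) = 85/(sqrt(325)*sqrt(185)) = 85/sqrt(60125) = 0.346650
theta = arccos(85/sqrt(60125)) = 69.7174 degrees

a·b = 85, theta = 69.7174 deg


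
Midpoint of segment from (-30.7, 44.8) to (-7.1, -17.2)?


Mx = (-30.7 - 7.1)/2 = -37.8/2 = -18.9000
My = (44.8 - 17.2)/2 = 27.6/2 = 13.8000

(-18.9000, 13.8000)


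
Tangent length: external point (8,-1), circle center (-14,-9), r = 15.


d = sqrt((8+ 14)^2 + (-1+ 9)^2) = sqrt(484+64) = 23.4094
L = sqrt(548.0000 - 225) = sqrt(323.0000) = 17.9722

17.9722


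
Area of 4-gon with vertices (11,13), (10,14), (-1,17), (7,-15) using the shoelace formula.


sum(xi*y_{i+1}) = 11*14 + 10*17 - 1*(-15) + 7*13 = 430
sum(yi*x_{i+1}) = 13*10 + 14*(-1) + 17*7 - 15*11 = 70
Area = |430 - 70|/2 = 360/2 = 180.0000

180.0000 sq units


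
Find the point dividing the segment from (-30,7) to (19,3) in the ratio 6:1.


Px = (6*19 + 1*(-30))/7 = 84/7 = 12.0000
Py = (6*3 + 1*7)/7 = 25/7 = 3.5714

P = (12.0000, 3.5714)


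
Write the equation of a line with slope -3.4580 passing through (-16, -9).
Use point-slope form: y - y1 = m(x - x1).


y + 9 = -3.4580(x + 16)
y = -3.4580x - 9 + 3.4580*(-16)
y = -3.4580x - 64.3280

y = -3.4580x - 64.3280


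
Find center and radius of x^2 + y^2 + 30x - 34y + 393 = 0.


h = -D/2 = -30/2 = -15
k = -E/2 = 34/2 = 17
r^2 = h^2 + k^2 - F = 225 + 289 - 393 = 121
r = 11

Center (-15, 17), radius = 11


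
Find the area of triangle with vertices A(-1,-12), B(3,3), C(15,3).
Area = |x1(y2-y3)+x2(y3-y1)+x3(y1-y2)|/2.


-1*(3-3) = 0
3*(3+ 12) = 45
15*(-12-3) = -225
sum = -180
Area = |-180|/2 = 90.0000

90.0000 sq units


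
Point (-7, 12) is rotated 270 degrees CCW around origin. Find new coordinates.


cos(270) = 0, sin(270) = -1
x' = -7*0 - 12*(-1) = 12
y' = -7*(-1) + 12*0 = 7

(12, 7)


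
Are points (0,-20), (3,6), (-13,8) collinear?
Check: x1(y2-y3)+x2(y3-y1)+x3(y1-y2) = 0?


0*(6-8) + 3*(8+ 20) - 13*(-20-6)
= 0 + 84 + 338 = 422

No, not collinear (determinant = 422)


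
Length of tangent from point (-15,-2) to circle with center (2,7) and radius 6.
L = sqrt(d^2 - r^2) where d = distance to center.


d = sqrt((-15-2)^2 + (-2-7)^2) = sqrt(289+81) = 19.2354
L = sqrt(370.0000 - 36) = sqrt(334.0000) = 18.2757

18.2757


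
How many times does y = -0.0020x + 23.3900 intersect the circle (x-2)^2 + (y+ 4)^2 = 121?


Substitute y = -0.0020x + 23.3900: (x-2)^2 + (-0.0020x+23.3900+ 4)^2 = 121
Expand to Ax^2 + Bx + C = 0, where b-k = 27.39
A = 1+m^2 = 1.000004
B = 2(m(b-k) - h) = 2(-0.0020*27.39 - 2) = -4.10956
C = h^2 + (b-k)^2 - r^2 = 4 + 750.2121 - 121 = 633.2121
disc = B^2-4AC = 16.8885 - 2532.8585 = -2515.9700
disc < 0

0 intersection points


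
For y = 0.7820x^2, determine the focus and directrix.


a = 0.7820
1/(4a) = 0.3197
Focus = (0, 0.3197)
Directrix: y = -0.3197

Focus = (0, 0.3197), Directrix: y = -0.3197


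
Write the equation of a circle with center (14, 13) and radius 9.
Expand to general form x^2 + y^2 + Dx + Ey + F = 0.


(x-14)^2 + (y-13)^2 = 9^2
D = -2h = -28, E = -2k = -26
F = h^2+k^2-r^2 = 196+169-81 = 284

x^2 + y^2 - 28x - 26y + 284 = 0


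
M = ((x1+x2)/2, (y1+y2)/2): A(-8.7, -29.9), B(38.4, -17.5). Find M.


Mx = (-8.7 + 38.4)/2 = 29.7/2 = 14.8500
My = (-29.9 - 17.5)/2 = -47.4/2 = -23.7000

(14.8500, -23.7000)


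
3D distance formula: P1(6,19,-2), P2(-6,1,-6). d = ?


dx=-12, dy=-18, dz=-4
d = sqrt(144+324+16) = sqrt(484) = 22.0000

22.0000


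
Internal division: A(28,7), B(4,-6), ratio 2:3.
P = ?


Px = (2*4 + 3*28)/5 = 92/5 = 18.4000
Py = (2*(-6) + 3*7)/5 = 9/5 = 1.8000

P = (18.4000, 1.8000)


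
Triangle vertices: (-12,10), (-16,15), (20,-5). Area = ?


-12*(15+ 5) = -240
-16*(-5-10) = 240
20*(10-15) = -100
sum = -100
Area = |-100|/2 = 50.0000

50.0000 sq units


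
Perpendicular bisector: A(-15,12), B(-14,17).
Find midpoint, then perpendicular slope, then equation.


Midpoint = (-14.5, 14.5)
Slope of AB = dy/dx = 5/1 = 5.0000
Perp slope = -dx/dy = -1/5 = -0.2000
b = My - (perp slope)*Mx = 14.5 + (1*(-14.5))/5 = 14.5 - 2.9000 = 11.6000

y = -0.2000x + 11.6000


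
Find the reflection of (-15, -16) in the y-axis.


Reflection rule for y-axis: (-x, y)
(-15, -16) -> (15, -16)

(15, -16)


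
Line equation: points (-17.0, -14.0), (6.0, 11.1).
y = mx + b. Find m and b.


m = (25.1)/(23.0) = 1.0913
b = y1 - m*x1 = -14.0 - (25.1*(-17.0))/(23.0) = -14.0 + 18.5522 = 4.5522

y = 1.0913x + 4.5522


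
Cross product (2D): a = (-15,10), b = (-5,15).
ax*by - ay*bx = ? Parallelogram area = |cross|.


cross = -15*15 - 10*(-5) = -225 + 50 = -175
Parallelogram area = |-175| = 175

cross = -175, parallelogram area = 175


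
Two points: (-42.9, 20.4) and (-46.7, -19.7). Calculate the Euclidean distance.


dx = -46.7 + 42.9 = -3.8
dy = -19.7 - 20.4 = -40.1
d = sqrt(14.44 + 1608.01) = sqrt(1622.45) = 40.2796

40.2796


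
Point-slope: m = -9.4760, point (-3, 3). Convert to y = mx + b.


y - 3 = -9.4760(x + 3)
y = -9.4760x + 3 + 9.4760*(-3)
y = -9.4760x - 25.4280

y = -9.4760x - 25.4280


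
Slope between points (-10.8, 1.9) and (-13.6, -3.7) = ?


dy = -3.7 - 1.9 = -5.6
dx = -13.6 + 10.8 = -2.8
m = -5.6/(-2.8) = 2.0000

m = 2.0000


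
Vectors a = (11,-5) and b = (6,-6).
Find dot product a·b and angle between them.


a·b = 11*6 - 5*(-6) = 66 + 30 = 96
|a| = sqrt(121+25) = 12.0830
|b| = sqrt(36+36) = 8.4853
cos(theta) = 96/(sqrt(146)*sqrt(72)) = 96/sqrt(10512) = 0.936329
theta = arccos(96/sqrt(10512)) = 20.5560 degrees

a·b = 96, theta = 20.5560 deg


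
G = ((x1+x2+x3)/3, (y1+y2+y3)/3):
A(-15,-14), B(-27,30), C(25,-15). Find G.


Gx = (-15- 27+25)/3 = -17/3 = -5.6667
Gy = (-14+30- 15)/3 = 1/3 = 0.3333

G = (-5.6667, 0.3333)


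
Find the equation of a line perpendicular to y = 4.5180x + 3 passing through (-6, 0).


Perpendicular slope = -1/m1 = -1/4.5180 = -0.2213
b2 = y0 - m2*x0 = 0 - 6/4.5180 = 0 - 1.3280 = -1.3280

y = -0.2213x - 1.3280


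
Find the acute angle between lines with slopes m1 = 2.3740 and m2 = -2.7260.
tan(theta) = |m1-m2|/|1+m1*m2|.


m1-m2 = 5.1
1+m1*m2 = -5.471524
tan(theta) = |5.1/(-5.471524)| = 0.932099
theta = arctan(|5.1/(-5.471524)|) = 42.9872 degrees (acute angle)

42.9872 degrees


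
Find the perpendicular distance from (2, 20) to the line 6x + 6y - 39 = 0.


|6*2 + 6*20 - 39| = |93| = 93
sqrt(36 + 36) = sqrt(72) = 8.4853
d = 93/sqrt(72) = 10.9602

10.9602


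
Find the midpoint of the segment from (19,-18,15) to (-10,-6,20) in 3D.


Mx = (19- 10)/2 = 4.5000
My = (-18- 6)/2 = -12.0000
Mz = (15+20)/2 = 17.5000

M = (4.5000, -12.0000, 17.5000)


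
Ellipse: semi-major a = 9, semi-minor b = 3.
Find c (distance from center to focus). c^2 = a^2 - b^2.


c^2 = 9^2 - 3^2 = 81 - 9 = 72
c = sqrt(72) = 8.4853

c = 8.4853


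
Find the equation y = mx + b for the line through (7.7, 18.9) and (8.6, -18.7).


m = (-37.6)/(0.9) = -41.7778
b = y1 - m*x1 = 18.9 - (-37.6*7.7)/(0.9) = 18.9 + 321.6889 = 340.5889

y = -41.7778x + 340.5889


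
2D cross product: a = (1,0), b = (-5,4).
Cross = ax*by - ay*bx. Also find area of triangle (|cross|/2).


cross = 1*4 - 0*(-5) = 4 - 0 = 4
Triangle area = |4|/2 = 4/2 = 2.0000

cross = 4, triangle area = 2.0000


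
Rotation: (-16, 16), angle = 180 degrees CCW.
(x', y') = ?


cos(180) = -1, sin(180) = 0
x' = -16*(-1) - 16*0 = 16
y' = -16*0 + 16*(-1) = -16

(16, -16)


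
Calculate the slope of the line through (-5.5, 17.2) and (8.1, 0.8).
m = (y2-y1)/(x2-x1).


dy = 0.8 - 17.2 = -16.4
dx = 8.1 + 5.5 = 13.6
m = -16.4/13.6 = -1.2059

m = -1.2059


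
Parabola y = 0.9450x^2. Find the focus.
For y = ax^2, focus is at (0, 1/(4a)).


a = 0.9450
4a = 3.7800
focus = (0, 1/3.7800) = (0, 0.2646)

Focus = (0, 0.2646)


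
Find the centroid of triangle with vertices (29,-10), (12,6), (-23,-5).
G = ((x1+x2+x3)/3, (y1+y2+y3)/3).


Gx = (29+12- 23)/3 = 18/3 = 6.0000
Gy = (-10+6- 5)/3 = -9/3 = -3.0000

G = (6.0000, -3.0000)


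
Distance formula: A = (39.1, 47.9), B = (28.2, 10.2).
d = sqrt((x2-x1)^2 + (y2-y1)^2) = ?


dx = 28.2 - 39.1 = -10.9
dy = 10.2 - 47.9 = -37.7
d = sqrt(118.81 + 1421.29) = sqrt(1540.1) = 39.2441

39.2441


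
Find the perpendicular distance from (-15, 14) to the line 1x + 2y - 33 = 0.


|1*(-15) + 2*14 - 33| = |-20| = 20
sqrt(1 + 4) = sqrt(5) = 2.2361
d = 20/sqrt(5) = 8.9443

8.9443


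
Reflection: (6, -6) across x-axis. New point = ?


Reflection rule for x-axis: (x, -y)
(6, -6) -> (6, 6)

(6, 6)


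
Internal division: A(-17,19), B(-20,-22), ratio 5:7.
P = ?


Px = (5*(-20) + 7*(-17))/12 = -219/12 = -18.2500
Py = (5*(-22) + 7*19)/12 = 23/12 = 1.9167

P = (-18.2500, 1.9167)


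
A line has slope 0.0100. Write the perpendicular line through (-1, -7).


Perpendicular slope = -1/m1 = -1/0.0100 = -100.0000
b2 = y0 - m2*x0 = -7 - 1/0.0100 = -7 - 100.0000 = -107.0000

y = -100.0000x - 107.0000


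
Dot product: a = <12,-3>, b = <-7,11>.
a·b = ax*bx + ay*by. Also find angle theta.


a·b = 12*(-7) - 3*11 = -84 - 33 = -117
|a| = sqrt(144+9) = 12.3693
|b| = sqrt(49+121) = 13.0384
cos(theta) = -117/(sqrt(153)*sqrt(170)) = -117/sqrt(26010) = -0.725464
theta = arccos(-117/sqrt(26010)) = 136.5074 degrees

a·b = -117, theta = 136.5074 deg


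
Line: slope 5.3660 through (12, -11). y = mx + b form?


y + 11 = 5.3660(x - 12)
y = 5.3660x - 11 - 5.3660*12
y = 5.3660x - 75.3920

y = 5.3660x - 75.3920


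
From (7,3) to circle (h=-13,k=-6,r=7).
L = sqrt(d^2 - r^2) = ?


d = sqrt((7+ 13)^2 + (3+ 6)^2) = sqrt(400+81) = 21.9317
L = sqrt(481.0000 - 49) = sqrt(432.0000) = 20.7846

20.7846


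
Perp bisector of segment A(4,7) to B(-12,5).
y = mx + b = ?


Midpoint = (-4, 6)
Slope of AB = dy/dx = -2/(-16) = 0.1250
Perp slope = -dx/dy = -16/2 = -8.0000
b = My - (perp slope)*Mx = 6 + (-16*(-4))/(-2) = 6 - 32.0000 = -26.0000

y = -8.0000x - 26.0000


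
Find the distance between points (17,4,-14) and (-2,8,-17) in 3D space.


dx=-19, dy=4, dz=-3
d = sqrt(361+16+9) = sqrt(386) = 19.6469

19.6469


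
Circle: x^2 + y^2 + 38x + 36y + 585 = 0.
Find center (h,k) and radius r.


h = -D/2 = -38/2 = -19
k = -E/2 = -36/2 = -18
r^2 = h^2 + k^2 - F = 361 + 324 - 585 = 100
r = 10

Center (-19, -18), radius = 10


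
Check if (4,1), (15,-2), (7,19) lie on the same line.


4*(-2-19) + 15*(19-1) + 7*(1+ 2)
= -84 + 270 + 21 = 207

No, not collinear (determinant = 207)


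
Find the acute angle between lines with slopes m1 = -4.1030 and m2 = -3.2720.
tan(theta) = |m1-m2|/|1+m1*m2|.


m1-m2 = -0.831
1+m1*m2 = 14.425016
tan(theta) = |-0.831/14.425016| = 0.057608
theta = arctan(|-0.831/14.425016|) = 3.2971 degrees (acute angle)

3.2971 degrees


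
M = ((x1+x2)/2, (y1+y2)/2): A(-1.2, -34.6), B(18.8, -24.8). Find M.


Mx = (-1.2 + 18.8)/2 = 17.6/2 = 8.8000
My = (-34.6 - 24.8)/2 = -59.4/2 = -29.7000

(8.8000, -29.7000)


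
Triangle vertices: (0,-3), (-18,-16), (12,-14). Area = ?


0*(-16+ 14) = 0
-18*(-14+ 3) = 198
12*(-3+ 16) = 156
sum = 354
Area = |354|/2 = 177.0000

177.0000 sq units


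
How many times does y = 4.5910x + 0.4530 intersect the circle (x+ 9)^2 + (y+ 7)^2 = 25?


Substitute y = 4.5910x + 0.4530: (x+ 9)^2 + (4.5910x+0.4530+ 7)^2 = 25
Expand to Ax^2 + Bx + C = 0, where b-k = 7.453
A = 1+m^2 = 22.077281
B = 2(m(b-k) - h) = 2(4.5910*7.453 + 9) = 86.433446
C = h^2 + (b-k)^2 - r^2 = 81 + 55.547209 - 25 = 111.547209
disc = B^2-4AC = 7470.7406 - 9850.6363 = -2379.8957
disc < 0

0 intersection points


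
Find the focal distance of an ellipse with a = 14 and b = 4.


c^2 = 14^2 - 4^2 = 196 - 16 = 180
c = sqrt(180) = 13.4164

c = 13.4164


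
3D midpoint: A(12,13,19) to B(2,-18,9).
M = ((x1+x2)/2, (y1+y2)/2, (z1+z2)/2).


Mx = (12+2)/2 = 7.0000
My = (13- 18)/2 = -2.5000
Mz = (19+9)/2 = 14.0000

M = (7.0000, -2.5000, 14.0000)


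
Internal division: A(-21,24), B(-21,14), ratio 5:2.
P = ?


Px = (5*(-21) + 2*(-21))/7 = -147/7 = -21.0000
Py = (5*14 + 2*24)/7 = 118/7 = 16.8571

P = (-21.0000, 16.8571)


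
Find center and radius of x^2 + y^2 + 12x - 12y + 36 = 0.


h = -D/2 = -12/2 = -6
k = -E/2 = 12/2 = 6
r^2 = h^2 + k^2 - F = 36 + 36 - 36 = 36
r = 6

Center (-6, 6), radius = 6


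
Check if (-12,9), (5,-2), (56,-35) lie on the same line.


-12*(-2+ 35) + 5*(-35-9) + 56*(9+ 2)
= -396 - 220 + 616 = 0

Yes, collinear (determinant = 0)


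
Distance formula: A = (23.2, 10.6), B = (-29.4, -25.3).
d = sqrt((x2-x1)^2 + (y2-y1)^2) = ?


dx = -29.4 - 23.2 = -52.6
dy = -25.3 - 10.6 = -35.9
d = sqrt(2766.76 + 1288.81) = sqrt(4055.57) = 63.6834

63.6834


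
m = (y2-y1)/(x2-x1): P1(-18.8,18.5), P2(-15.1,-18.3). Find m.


dy = -18.3 - 18.5 = -36.8
dx = -15.1 + 18.8 = 3.7
m = -36.8/3.7 = -9.9459

m = -9.9459


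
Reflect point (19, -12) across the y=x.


Reflection rule for y=x: (y, x)
(19, -12) -> (-12, 19)

(-12, 19)


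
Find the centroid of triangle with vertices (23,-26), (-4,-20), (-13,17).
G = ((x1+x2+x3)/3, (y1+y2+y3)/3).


Gx = (23- 4- 13)/3 = 6/3 = 2.0000
Gy = (-26- 20+17)/3 = -29/3 = -9.6667

G = (2.0000, -9.6667)


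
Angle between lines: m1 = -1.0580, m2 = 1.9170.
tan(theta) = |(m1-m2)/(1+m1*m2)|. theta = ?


m1-m2 = -2.975
1+m1*m2 = -1.028186
tan(theta) = |-2.975/(-1.028186)| = 2.893445
theta = arctan(|-2.975/(-1.028186)|) = 70.9344 degrees (acute angle)

70.9344 degrees


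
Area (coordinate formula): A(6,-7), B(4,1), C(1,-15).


6*(1+ 15) = 96
4*(-15+ 7) = -32
1*(-7-1) = -8
sum = 56
Area = |56|/2 = 28.0000

28.0000 sq units


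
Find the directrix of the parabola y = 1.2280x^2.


a = 1.2280
1/(4a) = 0.2036
directrix: y = -0.2036 = -0.2036

y = -0.2036


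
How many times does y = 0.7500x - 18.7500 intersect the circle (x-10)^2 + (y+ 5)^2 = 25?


Substitute y = 0.7500x - 18.7500: (x-10)^2 + (0.7500x- 18.7500+ 5)^2 = 25
Expand to Ax^2 + Bx + C = 0, where b-k = -13.75
A = 1+m^2 = 1.5625
B = 2(m(b-k) - h) = 2(0.7500*(-13.75) - 10) = -40.625
C = h^2 + (b-k)^2 - r^2 = 100 + 189.0625 - 25 = 264.0625
disc = B^2-4AC = 1650.3906 - 1650.3906 = 0
disc = 0

1 intersection point (tangent)


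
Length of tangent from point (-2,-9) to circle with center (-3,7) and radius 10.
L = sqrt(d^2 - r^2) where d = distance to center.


d = sqrt((-2+ 3)^2 + (-9-7)^2) = sqrt(1+256) = 16.0312
L = sqrt(257.0000 - 100) = sqrt(157.0000) = 12.5300

12.5300


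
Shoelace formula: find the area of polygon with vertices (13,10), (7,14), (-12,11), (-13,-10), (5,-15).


sum(xi*y_{i+1}) = 13*14 + 7*11 - 12*(-10) - 13*(-15) + 5*10 = 624
sum(yi*x_{i+1}) = 10*7 + 14*(-12) + 11*(-13) - 10*5 - 15*13 = -486
Area = |624 + 486|/2 = 1110/2 = 555.0000

555.0000 sq units


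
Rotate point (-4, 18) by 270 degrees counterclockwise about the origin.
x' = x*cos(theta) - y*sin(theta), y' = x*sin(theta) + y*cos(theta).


cos(270) = 0, sin(270) = -1
x' = -4*0 - 18*(-1) = 18
y' = -4*(-1) + 18*0 = 4

(18, 4)


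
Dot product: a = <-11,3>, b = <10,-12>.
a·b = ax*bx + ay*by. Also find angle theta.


a·b = -11*10 + 3*(-12) = -110 - 36 = -146
|a| = sqrt(121+9) = 11.4018
|b| = sqrt(100+144) = 15.6205
cos(theta) = -146/(sqrt(130)*sqrt(244)) = -146/sqrt(31720) = -0.819759
theta = arccos(-146/sqrt(31720)) = 145.0607 degrees

a·b = -146, theta = 145.0607 deg


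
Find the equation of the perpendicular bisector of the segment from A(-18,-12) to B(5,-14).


Midpoint = (-6.5, -13)
Slope of AB = dy/dx = -2/23 = -0.0870
Perp slope = -dx/dy = 23/2 = 11.5000
b = My - (perp slope)*Mx = -13 + (23*(-6.5))/(-2) = -13 + 74.7500 = 61.7500

y = 11.5000x + 61.7500


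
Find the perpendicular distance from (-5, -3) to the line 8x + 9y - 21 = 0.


|8*(-5) + 9*(-3) - 21| = |-88| = 88
sqrt(64 + 81) = sqrt(145) = 12.0416
d = 88/sqrt(145) = 7.3080

7.3080


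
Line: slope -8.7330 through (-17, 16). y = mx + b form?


y - 16 = -8.7330(x + 17)
y = -8.7330x + 16 + 8.7330*(-17)
y = -8.7330x - 132.4610

y = -8.7330x - 132.4610


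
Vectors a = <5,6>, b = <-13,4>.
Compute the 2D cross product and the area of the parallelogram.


cross = 5*4 - 6*(-13) = 20 + 78 = 98
Parallelogram area = |98| = 98

cross = 98, parallelogram area = 98


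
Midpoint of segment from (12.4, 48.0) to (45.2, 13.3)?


Mx = (12.4 + 45.2)/2 = 57.6/2 = 28.8000
My = (48.0 + 13.3)/2 = 61.3/2 = 30.6500

(28.8000, 30.6500)


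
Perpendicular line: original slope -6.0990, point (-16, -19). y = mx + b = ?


Perpendicular slope = -1/m1 = -1/(-6.0990) = 0.1640
b2 = y0 - m2*x0 = -19 - 16/(-6.0990) = -19 + 2.6234 = -16.3766

y = 0.1640x - 16.3766


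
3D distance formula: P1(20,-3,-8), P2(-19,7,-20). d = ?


dx=-39, dy=10, dz=-12
d = sqrt(1521+100+144) = sqrt(1765) = 42.0119

42.0119


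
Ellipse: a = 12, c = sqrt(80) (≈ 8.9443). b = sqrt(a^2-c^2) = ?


b^2 = 12^2 - (sqrt(80))^2 = 144 - 80 = 64
b = sqrt(64) = 8

b = 8


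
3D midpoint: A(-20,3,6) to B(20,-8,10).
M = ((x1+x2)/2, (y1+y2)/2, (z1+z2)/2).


Mx = (-20+20)/2 = 0
My = (3- 8)/2 = -2.5000
Mz = (6+10)/2 = 8.0000

M = (0, -2.5000, 8.0000)


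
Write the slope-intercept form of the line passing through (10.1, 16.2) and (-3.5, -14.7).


m = (-30.9)/(-13.6) = 2.2721
b = y1 - m*x1 = 16.2 - (-30.9*10.1)/(-13.6) = 16.2 - 22.9478 = -6.7478

y = 2.2721x - 6.7478


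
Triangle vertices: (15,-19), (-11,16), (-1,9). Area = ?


15*(16-9) = 105
-11*(9+ 19) = -308
-1*(-19-16) = 35
sum = -168
Area = |-168|/2 = 84.0000

84.0000 sq units


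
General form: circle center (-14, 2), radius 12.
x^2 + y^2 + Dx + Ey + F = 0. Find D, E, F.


(x+ 14)^2 + (y-2)^2 = 12^2
D = -2h = 28, E = -2k = -4
F = h^2+k^2-r^2 = 196+4-144 = 56

D = 28, E = -4, F = 56


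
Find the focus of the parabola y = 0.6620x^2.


a = 0.6620
4a = 2.6480
focus = (0, 1/2.6480) = (0, 0.3776)

Focus = (0, 0.3776)


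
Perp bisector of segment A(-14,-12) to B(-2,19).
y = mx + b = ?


Midpoint = (-8, 3.5)
Slope of AB = dy/dx = 31/12 = 2.5833
Perp slope = -dx/dy = -12/31 = -0.3871
b = My - (perp slope)*Mx = 3.5 + (12*(-8))/31 = 3.5 - 3.0968 = 0.4032

y = -0.3871x + 0.4032


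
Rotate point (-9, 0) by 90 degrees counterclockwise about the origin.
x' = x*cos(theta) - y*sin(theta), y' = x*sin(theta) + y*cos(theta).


cos(90) = 0, sin(90) = 1
x' = -9*0 - 0*1 = 0
y' = -9*1 + 0*0 = -9

(0, -9)


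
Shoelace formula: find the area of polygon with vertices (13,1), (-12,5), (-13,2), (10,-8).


sum(xi*y_{i+1}) = 13*5 - 12*2 - 13*(-8) + 10*1 = 155
sum(yi*x_{i+1}) = 1*(-12) + 5*(-13) + 2*10 - 8*13 = -161
Area = |155 + 161|/2 = 316/2 = 158.0000

158.0000 sq units


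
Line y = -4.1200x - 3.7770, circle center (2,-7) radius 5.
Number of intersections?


Substitute y = -4.1200x - 3.7770: (x-2)^2 + (-4.1200x- 3.7770+ 7)^2 = 25
Expand to Ax^2 + Bx + C = 0, where b-k = 3.223
A = 1+m^2 = 17.9744
B = 2(m(b-k) - h) = 2(-4.1200*3.223 - 2) = -30.55752
C = h^2 + (b-k)^2 - r^2 = 4 + 10.387729 - 25 = -10.612271
disc = B^2-4AC = 933.7620 + 762.9968 = 1696.7588
disc > 0

2 intersection points


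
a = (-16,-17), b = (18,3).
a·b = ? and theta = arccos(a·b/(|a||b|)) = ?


a·b = -16*18 - 17*3 = -288 - 51 = -339
|a| = sqrt(256+289) = 23.3452
|b| = sqrt(324+9) = 18.2483
cos(theta) = -339/(sqrt(545)*sqrt(333)) = -339/sqrt(181485) = -0.795755
theta = arccos(-339/sqrt(181485)) = 142.7266 degrees

a·b = -339, theta = 142.7266 deg


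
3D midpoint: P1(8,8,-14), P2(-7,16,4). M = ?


Mx = (8- 7)/2 = 0.5000
My = (8+16)/2 = 12.0000
Mz = (-14+4)/2 = -5.0000

M = (0.5000, 12.0000, -5.0000)


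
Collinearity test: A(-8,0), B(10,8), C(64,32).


-8*(8-32) + 10*(32-0) + 64*(0-8)
= 192 + 320 - 512 = 0

Yes, collinear (determinant = 0)


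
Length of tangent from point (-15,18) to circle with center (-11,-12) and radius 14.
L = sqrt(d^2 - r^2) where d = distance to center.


d = sqrt((-15+ 11)^2 + (18+ 12)^2) = sqrt(16+900) = 30.2655
L = sqrt(916.0000 - 196) = sqrt(720.0000) = 26.8328

26.8328


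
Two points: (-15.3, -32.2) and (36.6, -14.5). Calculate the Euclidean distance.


dx = 36.6 + 15.3 = 51.9
dy = -14.5 + 32.2 = 17.7
d = sqrt(2693.61 + 313.29) = sqrt(3006.9) = 54.8352

54.8352


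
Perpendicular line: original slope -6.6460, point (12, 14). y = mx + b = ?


Perpendicular slope = -1/m1 = -1/(-6.6460) = 0.1505
b2 = y0 - m2*x0 = 14 + 12/(-6.6460) = 14 - 1.8056 = 12.1944

y = 0.1505x + 12.1944


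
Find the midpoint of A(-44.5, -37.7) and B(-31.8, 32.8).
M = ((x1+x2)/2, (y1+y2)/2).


Mx = (-44.5 - 31.8)/2 = -76.3/2 = -38.1500
My = (-37.7 + 32.8)/2 = -4.9/2 = -2.4500

(-38.1500, -2.4500)


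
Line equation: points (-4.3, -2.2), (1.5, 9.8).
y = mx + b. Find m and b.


m = (12.0)/(5.8) = 2.0690
b = y1 - m*x1 = -2.2 - (12.0*(-4.3))/(5.8) = -2.2 + 8.8966 = 6.6966

y = 2.0690x + 6.6966


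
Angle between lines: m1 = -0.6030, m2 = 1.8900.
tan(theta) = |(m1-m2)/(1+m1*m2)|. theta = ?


m1-m2 = -2.493
1+m1*m2 = -0.13967
tan(theta) = |-2.493/(-0.13967)| = 17.849216
theta = arctan(|-2.493/(-0.13967)|) = 86.7934 degrees (acute angle)

86.7934 degrees


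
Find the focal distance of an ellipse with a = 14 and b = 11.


c^2 = 14^2 - 11^2 = 196 - 121 = 75
c = sqrt(75) = 8.6603

c = 8.6603


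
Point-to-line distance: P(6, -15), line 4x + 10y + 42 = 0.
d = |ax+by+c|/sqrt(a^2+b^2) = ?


|4*6 + 10*(-15) + 42| = |-84| = 84
sqrt(16 + 100) = sqrt(116) = 10.7703
d = 84/sqrt(116) = 7.7992

7.7992


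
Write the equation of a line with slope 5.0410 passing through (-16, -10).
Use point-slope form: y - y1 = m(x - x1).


y + 10 = 5.0410(x + 16)
y = 5.0410x - 10 - 5.0410*(-16)
y = 5.0410x + 70.6560

y = 5.0410x + 70.6560


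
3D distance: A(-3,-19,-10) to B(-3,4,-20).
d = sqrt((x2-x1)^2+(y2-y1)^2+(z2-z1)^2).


dx=0, dy=23, dz=-10
d = sqrt(0+529+100) = sqrt(629) = 25.0799

25.0799


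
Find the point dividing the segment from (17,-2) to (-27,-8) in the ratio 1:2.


Px = (1*(-27) + 2*17)/3 = 7/3 = 2.3333
Py = (1*(-8) + 2*(-2))/3 = -12/3 = -4.0000

P = (2.3333, -4.0000)


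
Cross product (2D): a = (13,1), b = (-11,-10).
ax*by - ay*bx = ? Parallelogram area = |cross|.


cross = 13*(-10) - 1*(-11) = -130 + 11 = -119
Parallelogram area = |-119| = 119

cross = -119, parallelogram area = 119


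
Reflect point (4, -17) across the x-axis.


Reflection rule for x-axis: (x, -y)
(4, -17) -> (4, 17)

(4, 17)


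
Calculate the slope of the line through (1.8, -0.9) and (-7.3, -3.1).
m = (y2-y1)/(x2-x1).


dy = -3.1 + 0.9 = -2.2
dx = -7.3 - 1.8 = -9.1
m = -2.2/(-9.1) = 0.2418

m = 0.2418


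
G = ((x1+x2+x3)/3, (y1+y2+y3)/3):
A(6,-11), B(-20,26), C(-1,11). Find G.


Gx = (6- 20- 1)/3 = -15/3 = -5.0000
Gy = (-11+26+11)/3 = 26/3 = 8.6667

G = (-5.0000, 8.6667)


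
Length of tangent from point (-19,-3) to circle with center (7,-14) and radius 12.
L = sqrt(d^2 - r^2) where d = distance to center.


d = sqrt((-19-7)^2 + (-3+ 14)^2) = sqrt(676+121) = 28.2312
L = sqrt(797.0000 - 144) = sqrt(653.0000) = 25.5539

25.5539


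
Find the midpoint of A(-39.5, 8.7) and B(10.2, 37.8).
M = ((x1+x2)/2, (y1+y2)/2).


Mx = (-39.5 + 10.2)/2 = -29.3/2 = -14.6500
My = (8.7 + 37.8)/2 = 46.5/2 = 23.2500

(-14.6500, 23.2500)


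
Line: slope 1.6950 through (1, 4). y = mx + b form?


y - 4 = 1.6950(x - 1)
y = 1.6950x + 4 - 1.6950*1
y = 1.6950x + 2.3050

y = 1.6950x + 2.3050


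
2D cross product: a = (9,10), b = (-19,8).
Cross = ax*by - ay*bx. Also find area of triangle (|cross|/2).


cross = 9*8 - 10*(-19) = 72 + 190 = 262
Triangle area = |262|/2 = 262/2 = 131.0000

cross = 262, triangle area = 131.0000


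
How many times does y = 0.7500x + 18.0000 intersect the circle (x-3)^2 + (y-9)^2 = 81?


Substitute y = 0.7500x + 18.0000: (x-3)^2 + (0.7500x+18.0000-9)^2 = 81
Expand to Ax^2 + Bx + C = 0, where b-k = 9
A = 1+m^2 = 1.5625
B = 2(m(b-k) - h) = 2(0.7500*9 - 3) = 7.5
C = h^2 + (b-k)^2 - r^2 = 9 + 81 - 81 = 9
disc = B^2-4AC = 56.2500 - 56.2500 = 0
disc = 0

1 intersection point (tangent)


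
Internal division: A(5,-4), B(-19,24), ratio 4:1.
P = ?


Px = (4*(-19) + 1*5)/5 = -71/5 = -14.2000
Py = (4*24 + 1*(-4))/5 = 92/5 = 18.4000

P = (-14.2000, 18.4000)


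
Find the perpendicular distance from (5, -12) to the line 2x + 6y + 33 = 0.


|2*5 + 6*(-12) + 33| = |-29| = 29
sqrt(4 + 36) = sqrt(40) = 6.3246
d = 29/sqrt(40) = 4.5853

4.5853


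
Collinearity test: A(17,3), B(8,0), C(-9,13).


17*(0-13) + 8*(13-3) - 9*(3-0)
= -221 + 80 - 27 = -168

No, not collinear (determinant = -168)


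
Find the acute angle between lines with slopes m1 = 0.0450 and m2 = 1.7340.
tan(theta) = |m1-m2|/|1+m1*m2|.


m1-m2 = -1.689
1+m1*m2 = 1.07803
tan(theta) = |-1.689/1.07803| = 1.566747
theta = arctan(|-1.689/1.07803|) = 57.4513 degrees (acute angle)

57.4513 degrees


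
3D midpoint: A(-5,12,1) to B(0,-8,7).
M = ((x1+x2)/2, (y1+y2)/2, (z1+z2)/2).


Mx = (-5+0)/2 = -2.5000
My = (12- 8)/2 = 2.0000
Mz = (1+7)/2 = 4.0000

M = (-2.5000, 2.0000, 4.0000)


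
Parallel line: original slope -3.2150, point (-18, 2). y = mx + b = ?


Parallel lines have equal slopes.
m2 = -3.2150
b2 = 2 + 3.2150*(-18) = -55.8700

y = -3.2150x - 55.8700


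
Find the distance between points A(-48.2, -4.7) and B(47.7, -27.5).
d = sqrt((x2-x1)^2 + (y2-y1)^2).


dx = 47.7 + 48.2 = 95.9
dy = -27.5 + 4.7 = -22.8
d = sqrt(9196.81 + 519.84) = sqrt(9716.65) = 98.5731

98.5731


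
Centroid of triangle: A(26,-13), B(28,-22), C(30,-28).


Gx = (26+28+30)/3 = 84/3 = 28.0000
Gy = (-13- 22- 28)/3 = -63/3 = -21.0000

G = (28.0000, -21.0000)


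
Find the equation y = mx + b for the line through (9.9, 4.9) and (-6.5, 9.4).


m = (4.5)/(-16.4) = -0.2744
b = y1 - m*x1 = 4.9 - (4.5*9.9)/(-16.4) = 4.9 + 2.7165 = 7.6165

y = -0.2744x + 7.6165


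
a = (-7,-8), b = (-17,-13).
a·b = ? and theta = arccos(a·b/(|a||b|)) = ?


a·b = -7*(-17) - 8*(-13) = 119 + 104 = 223
|a| = sqrt(49+64) = 10.6301
|b| = sqrt(289+169) = 21.4009
cos(theta) = 223/(sqrt(113)*sqrt(458)) = 223/sqrt(51754) = 0.980241
theta = arccos(223/sqrt(51754)) = 11.4087 degrees

a·b = 223, theta = 11.4087 deg


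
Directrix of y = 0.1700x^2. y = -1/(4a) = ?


a = 0.1700
1/(4a) = 1.4706
directrix: y = -1.4706 = -1.4706

y = -1.4706


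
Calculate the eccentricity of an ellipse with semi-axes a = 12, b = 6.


c = sqrt(144-36) = sqrt(108) = 10.3923
e = c/a = sqrt(108)/12 = 0.8660

e = 0.8660


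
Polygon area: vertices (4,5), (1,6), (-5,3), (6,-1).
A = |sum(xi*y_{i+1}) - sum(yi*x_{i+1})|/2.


sum(xi*y_{i+1}) = 4*6 + 1*3 - 5*(-1) + 6*5 = 62
sum(yi*x_{i+1}) = 5*1 + 6*(-5) + 3*6 - 1*4 = -11
Area = |62 + 11|/2 = 73/2 = 36.5000

36.5000 sq units


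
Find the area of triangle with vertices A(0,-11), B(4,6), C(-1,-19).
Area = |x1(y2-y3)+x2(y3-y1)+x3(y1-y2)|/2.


0*(6+ 19) = 0
4*(-19+ 11) = -32
-1*(-11-6) = 17
sum = -15
Area = |-15|/2 = 7.5000

7.5000 sq units


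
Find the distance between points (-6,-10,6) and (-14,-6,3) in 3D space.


dx=-8, dy=4, dz=-3
d = sqrt(64+16+9) = sqrt(89) = 9.4340

9.4340


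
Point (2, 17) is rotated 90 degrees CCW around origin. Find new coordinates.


cos(90) = 0, sin(90) = 1
x' = 2*0 - 17*1 = -17
y' = 2*1 + 17*0 = 2

(-17, 2)


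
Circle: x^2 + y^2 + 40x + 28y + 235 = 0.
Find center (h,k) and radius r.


h = -D/2 = -40/2 = -20
k = -E/2 = -28/2 = -14
r^2 = h^2 + k^2 - F = 400 + 196 - 235 = 361
r = 19

Center (-20, -14), radius = 19


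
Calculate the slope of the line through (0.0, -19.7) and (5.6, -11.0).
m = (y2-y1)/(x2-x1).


dy = -11.0 + 19.7 = 8.7
dx = 5.6 - 0.0 = 5.6
m = 8.7/5.6 = 1.5536

m = 1.5536


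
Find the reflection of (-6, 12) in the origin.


Reflection rule for origin: (-x, -y)
(-6, 12) -> (6, -12)

(6, -12)


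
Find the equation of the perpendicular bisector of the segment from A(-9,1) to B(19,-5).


Midpoint = (5, -2)
Slope of AB = dy/dx = -6/28 = -0.2143
Perp slope = -dx/dy = 28/6 = 4.6667
b = My - (perp slope)*Mx = -2 + (28*5)/(-6) = -2 - 23.3333 = -25.3333

y = 4.6667x - 25.3333


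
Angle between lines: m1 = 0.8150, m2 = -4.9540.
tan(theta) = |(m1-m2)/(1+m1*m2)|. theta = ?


m1-m2 = 5.769
1+m1*m2 = -3.03751
tan(theta) = |5.769/(-3.03751)| = 1.899253
theta = arctan(|5.769/(-3.03751)|) = 62.2322 degrees (acute angle)

62.2322 degrees


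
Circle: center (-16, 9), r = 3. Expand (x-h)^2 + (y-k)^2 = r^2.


(x+ 16)^2 + (y-9)^2 = 3^2
D = -2h = 32, E = -2k = -18
F = h^2+k^2-r^2 = 256+81-9 = 328

x^2 + y^2 + 32x - 18y + 328 = 0


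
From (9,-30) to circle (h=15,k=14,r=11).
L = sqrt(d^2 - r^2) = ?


d = sqrt((9-15)^2 + (-30-14)^2) = sqrt(36+1936) = 44.4072
L = sqrt(1972.0000 - 121) = sqrt(1851.0000) = 43.0232

43.0232


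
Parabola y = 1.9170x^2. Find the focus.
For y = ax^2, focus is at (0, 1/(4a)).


a = 1.9170
4a = 7.6680
focus = (0, 1/7.6680) = (0, 0.1304)

Focus = (0, 0.1304)


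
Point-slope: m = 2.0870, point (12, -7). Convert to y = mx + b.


y + 7 = 2.0870(x - 12)
y = 2.0870x - 7 - 2.0870*12
y = 2.0870x - 32.0440

y = 2.0870x - 32.0440


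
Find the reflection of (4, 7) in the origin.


Reflection rule for origin: (-x, -y)
(4, 7) -> (-4, -7)

(-4, -7)


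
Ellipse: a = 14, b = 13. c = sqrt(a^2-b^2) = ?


c^2 = 14^2 - 13^2 = 196 - 169 = 27
c = sqrt(27) = 5.1962

c = 5.1962


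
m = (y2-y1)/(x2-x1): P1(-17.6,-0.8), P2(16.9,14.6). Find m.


dy = 14.6 + 0.8 = 15.4
dx = 16.9 + 17.6 = 34.5
m = 15.4/34.5 = 0.4464

m = 0.4464


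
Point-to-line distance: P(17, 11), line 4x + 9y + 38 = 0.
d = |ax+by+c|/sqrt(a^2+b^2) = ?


|4*17 + 9*11 + 38| = |205| = 205
sqrt(16 + 81) = sqrt(97) = 9.8489
d = 205/sqrt(97) = 20.8146

20.8146


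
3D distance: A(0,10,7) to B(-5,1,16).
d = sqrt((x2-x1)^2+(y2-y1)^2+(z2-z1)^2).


dx=-5, dy=-9, dz=9
d = sqrt(25+81+81) = sqrt(187) = 13.6748

13.6748


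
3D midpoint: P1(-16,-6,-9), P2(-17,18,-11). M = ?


Mx = (-16- 17)/2 = -16.5000
My = (-6+18)/2 = 6.0000
Mz = (-9- 11)/2 = -10.0000

M = (-16.5000, 6.0000, -10.0000)


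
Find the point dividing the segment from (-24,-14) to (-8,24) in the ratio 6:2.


Px = (6*(-8) + 2*(-24))/8 = -96/8 = -12.0000
Py = (6*24 + 2*(-14))/8 = 116/8 = 14.5000

P = (-12.0000, 14.5000)


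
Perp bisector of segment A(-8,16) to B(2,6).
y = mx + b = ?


Midpoint = (-3, 11)
Slope of AB = dy/dx = -10/10 = -1.0000
Perp slope = -dx/dy = 10/10 = 1.0000
b = My - (perp slope)*Mx = 11 + (10*(-3))/(-10) = 11 + 3.0000 = 14.0000

y = 1.0000x + 14.0000


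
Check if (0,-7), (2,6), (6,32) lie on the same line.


0*(6-32) + 2*(32+ 7) + 6*(-7-6)
= 0 + 78 - 78 = 0

Yes, collinear (determinant = 0)


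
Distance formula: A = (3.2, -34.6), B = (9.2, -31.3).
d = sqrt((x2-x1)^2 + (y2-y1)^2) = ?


dx = 9.2 - 3.2 = 6
dy = -31.3 + 34.6 = 3.3
d = sqrt(36 + 10.89) = sqrt(46.89) = 6.8476

6.8476


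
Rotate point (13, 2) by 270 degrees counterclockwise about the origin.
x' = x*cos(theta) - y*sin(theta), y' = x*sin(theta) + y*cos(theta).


cos(270) = 0, sin(270) = -1
x' = 13*0 - 2*(-1) = 2
y' = 13*(-1) + 2*0 = -13

(2, -13)


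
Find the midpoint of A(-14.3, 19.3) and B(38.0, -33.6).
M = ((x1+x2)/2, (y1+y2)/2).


Mx = (-14.3 + 38.0)/2 = 23.7/2 = 11.8500
My = (19.3 - 33.6)/2 = -14.3/2 = -7.1500

(11.8500, -7.1500)


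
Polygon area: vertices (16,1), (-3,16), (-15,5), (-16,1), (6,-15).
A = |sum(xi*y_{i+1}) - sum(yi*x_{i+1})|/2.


sum(xi*y_{i+1}) = 16*16 - 3*5 - 15*1 - 16*(-15) + 6*1 = 472
sum(yi*x_{i+1}) = 1*(-3) + 16*(-15) + 5*(-16) + 1*6 - 15*16 = -557
Area = |472 + 557|/2 = 1029/2 = 514.5000

514.5000 sq units


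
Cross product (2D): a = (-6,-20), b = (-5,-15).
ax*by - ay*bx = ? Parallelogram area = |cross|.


cross = -6*(-15) + 20*(-5) = 90 - 100 = -10
Parallelogram area = |-10| = 10

cross = -10, parallelogram area = 10


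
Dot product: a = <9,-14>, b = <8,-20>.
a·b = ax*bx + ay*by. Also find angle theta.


a·b = 9*8 - 14*(-20) = 72 + 280 = 352
|a| = sqrt(81+196) = 16.6433
|b| = sqrt(64+400) = 21.5407
cos(theta) = 352/(sqrt(277)*sqrt(464)) = 352/sqrt(128528) = 0.981847
theta = arccos(352/sqrt(128528)) = 10.9338 degrees

a·b = 352, theta = 10.9338 deg


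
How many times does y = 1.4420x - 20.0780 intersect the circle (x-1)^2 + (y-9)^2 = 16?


Substitute y = 1.4420x - 20.0780: (x-1)^2 + (1.4420x- 20.0780-9)^2 = 16
Expand to Ax^2 + Bx + C = 0, where b-k = -29.078
A = 1+m^2 = 3.079364
B = 2(m(b-k) - h) = 2(1.4420*(-29.078) - 1) = -85.860952
C = h^2 + (b-k)^2 - r^2 = 1 + 845.530084 - 16 = 830.530084
disc = B^2-4AC = 7372.1031 - 10230.0178 = -2857.9147
disc < 0

0 intersection points


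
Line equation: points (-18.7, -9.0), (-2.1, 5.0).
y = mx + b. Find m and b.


m = (14.0)/(16.6) = 0.8434
b = y1 - m*x1 = -9.0 - (14.0*(-18.7))/(16.6) = -9.0 + 15.7711 = 6.7711

y = 0.8434x + 6.7711
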